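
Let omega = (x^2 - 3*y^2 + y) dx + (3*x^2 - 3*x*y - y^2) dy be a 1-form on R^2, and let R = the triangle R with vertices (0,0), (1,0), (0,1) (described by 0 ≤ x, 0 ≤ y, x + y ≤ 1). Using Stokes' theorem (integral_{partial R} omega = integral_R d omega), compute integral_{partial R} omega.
integral_(partial R) omega = 1

Stokes: integral_partial_R omega = integral_R d omega with d omega = (∂Q/∂x - ∂P/∂y) dx ∧ dy.
  ∂Q/∂x = 6*x - 3*y
  ∂P/∂y = 1 - 6*y
  integrand = ∂Q/∂x - ∂P/∂y = 6*x + 3*y - 1.
Integrating over R: integral_0^1 integral_0^{1-x} (6*x + 3*y - 1) dy dx = 1.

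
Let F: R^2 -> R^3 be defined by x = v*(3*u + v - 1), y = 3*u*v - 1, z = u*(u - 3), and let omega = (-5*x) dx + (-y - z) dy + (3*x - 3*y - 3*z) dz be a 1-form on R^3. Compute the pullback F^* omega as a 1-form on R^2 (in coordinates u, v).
F^* omega = (-6*u^3 - 3*u^2*v + 27*u^2 - 48*u*v^2 + 3*u*v - 21*u - 15*v^3 + 6*v^2 + 12*v - 9) du + (-3*u^3 - 54*u^2*v + 9*u^2 - 45*u*v^2 + 30*u*v + 3*u - 10*v^3 + 15*v^2 - 5*v) dv

Using F^*(f dg) = (f ∘ F) d(g ∘ F), substitute each coordinate x_i by F_i(u, v) in f_i, and replace dx_i by d F_i = (∂F_i/∂u) du + (∂F_i/∂v) dv.
  For the x component: f_1(F) = 5*v*(-3*u - v + 1); d F_1 = (3*v) du + (3*u + 2*v - 1) dv
  For the y component: f_2(F) = -u^2 - 3*u*v + 3*u + 1; d F_2 = (3*v) du + (3*u) dv
  For the z component: f_3(F) = -3*u^2 + 9*u + 3*v^2 - 3*v + 3; d F_3 = (2*u - 3) du + (0) dv
Combining and collecting du, dv coefficients:
  coeff of du: -6*u^3 - 3*u^2*v + 27*u^2 - 48*u*v^2 + 3*u*v - 21*u - 15*v^3 + 6*v^2 + 12*v - 9
  coeff of dv: -3*u^3 - 54*u^2*v + 9*u^2 - 45*u*v^2 + 30*u*v + 3*u - 10*v^3 + 15*v^2 - 5*v
F^* omega = (-6*u^3 - 3*u^2*v + 27*u^2 - 48*u*v^2 + 3*u*v - 21*u - 15*v^3 + 6*v^2 + 12*v - 9) du + (-3*u^3 - 54*u^2*v + 9*u^2 - 45*u*v^2 + 30*u*v + 3*u - 10*v^3 + 15*v^2 - 5*v) dv.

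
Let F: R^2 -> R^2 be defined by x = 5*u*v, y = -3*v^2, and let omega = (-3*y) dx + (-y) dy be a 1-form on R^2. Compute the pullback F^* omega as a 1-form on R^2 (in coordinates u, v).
F^* omega = (45*v^3) du + (v^2*(45*u - 18*v)) dv

Using F^*(f dg) = (f ∘ F) d(g ∘ F), substitute each coordinate x_i by F_i(u, v) in f_i, and replace dx_i by d F_i = (∂F_i/∂u) du + (∂F_i/∂v) dv.
  For the x component: f_1(F) = 9*v^2; d F_1 = (5*v) du + (5*u) dv
  For the y component: f_2(F) = 3*v^2; d F_2 = (0) du + (-6*v) dv
Combining and collecting du, dv coefficients:
  coeff of du: 45*v^3
  coeff of dv: v^2*(45*u - 18*v)
F^* omega = (45*v^3) du + (v^2*(45*u - 18*v)) dv.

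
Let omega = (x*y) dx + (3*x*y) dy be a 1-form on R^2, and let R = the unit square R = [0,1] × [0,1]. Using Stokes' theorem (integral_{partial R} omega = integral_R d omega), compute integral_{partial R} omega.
integral_(partial R) omega = 1

Stokes: integral_partial_R omega = integral_R d omega with d omega = (∂Q/∂x - ∂P/∂y) dx ∧ dy.
  ∂Q/∂x = 3*y
  ∂P/∂y = x
  integrand = ∂Q/∂x - ∂P/∂y = -x + 3*y.
Integrating over R: integral_0^1 integral_0^1 (-x + 3*y) dx dy = 1.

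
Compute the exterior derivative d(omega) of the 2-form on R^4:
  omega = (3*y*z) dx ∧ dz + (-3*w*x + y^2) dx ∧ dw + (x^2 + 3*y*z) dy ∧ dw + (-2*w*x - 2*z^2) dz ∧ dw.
d(omega) = (-3*z) dx ∧ dy ∧ dz + (2*x - 2*y) dx ∧ dy ∧ dw + (-3*y) dy ∧ dz ∧ dw + (-2*w) dx ∧ dz ∧ dw

For a 2-form omega = sum_{i<j} g_{ij} dx_i ∧ dx_j, the exterior derivative is
  d(omega) = sum_{i<j} d(g_{ij}) ∧ dx_i ∧ dx_j = sum_{i<j, k} (∂g_{ij}/∂x_k) dx_k ∧ dx_i ∧ dx_j.
Expand each term, using dx_k ∧ dx_i ∧ dx_j = sgn(permutation) dx_{(a)} ∧ dx_{(b)} ∧ dx_{(c)} with (a < b < c) sorted:
  d(3*y*z) includes (∂/∂y)(3*y*z) dy = (3*z) dy, which multiplied by dx ∧ dz gives (-3*z) dx ∧ dy ∧ dz
  d(-3*w*x + y^2) includes (∂/∂y)(-3*w*x + y^2) dy = (2*y) dy, which multiplied by dx ∧ dw gives (-2*y) dx ∧ dy ∧ dw
  d(x^2 + 3*y*z) includes (∂/∂x)(x^2 + 3*y*z) dx = (2*x) dx, which multiplied by dy ∧ dw gives (2*x) dx ∧ dy ∧ dw
  d(x^2 + 3*y*z) includes (∂/∂z)(x^2 + 3*y*z) dz = (3*y) dz, which multiplied by dy ∧ dw gives (-3*y) dy ∧ dz ∧ dw
  d(-2*w*x - 2*z^2) includes (∂/∂x)(-2*w*x - 2*z^2) dx = (-2*w) dx, which multiplied by dz ∧ dw gives (-2*w) dx ∧ dz ∧ dw
Collecting like 3-forms: d(omega) = (-3*z) dx ∧ dy ∧ dz + (2*x - 2*y) dx ∧ dy ∧ dw + (-3*y) dy ∧ dz ∧ dw + (-2*w) dx ∧ dz ∧ dw.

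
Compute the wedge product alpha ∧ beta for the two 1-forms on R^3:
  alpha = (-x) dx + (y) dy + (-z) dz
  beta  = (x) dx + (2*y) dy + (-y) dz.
alpha ∧ beta = (-3*x*y) dx ∧ dy + (x*(y + z)) dx ∧ dz + (y*(-y + 2*z)) dy ∧ dz

Distribute the wedge, using dx_i ∧ dx_j = -dx_j ∧ dx_i and dx_i ∧ dx_i = 0. For each pair (i, j) with i < j, the coefficient of dx_i ∧ dx_j in alpha ∧ beta is (alpha_i * beta_j - alpha_j * beta_i). Collecting: alpha ∧ beta = (-3*x*y) dx ∧ dy + (x*(y + z)) dx ∧ dz + (y*(-y + 2*z)) dy ∧ dz.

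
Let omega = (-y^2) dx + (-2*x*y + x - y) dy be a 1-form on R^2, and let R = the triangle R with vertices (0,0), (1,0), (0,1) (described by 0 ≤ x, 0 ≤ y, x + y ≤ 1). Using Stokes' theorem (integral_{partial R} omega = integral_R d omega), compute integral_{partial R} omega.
integral_(partial R) omega = 1/2

Stokes: integral_partial_R omega = integral_R d omega with d omega = (∂Q/∂x - ∂P/∂y) dx ∧ dy.
  ∂Q/∂x = 1 - 2*y
  ∂P/∂y = -2*y
  integrand = ∂Q/∂x - ∂P/∂y = 1.
Integrating over R: integral_0^1 integral_0^{1-x} (1) dy dx = 1/2.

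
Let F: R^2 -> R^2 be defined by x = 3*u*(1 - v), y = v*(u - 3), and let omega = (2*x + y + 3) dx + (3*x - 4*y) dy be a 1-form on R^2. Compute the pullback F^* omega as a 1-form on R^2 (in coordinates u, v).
F^* omega = (2*u*v^2 - 24*u*v + 18*u + 21*v^2 - 18*v + 9) du + (2*u^2*v - 9*u^2 + 60*u*v - 36*u - 36*v) dv

Using F^*(f dg) = (f ∘ F) d(g ∘ F), substitute each coordinate x_i by F_i(u, v) in f_i, and replace dx_i by d F_i = (∂F_i/∂u) du + (∂F_i/∂v) dv.
  For the x component: f_1(F) = -5*u*v + 6*u - 3*v + 3; d F_1 = (3 - 3*v) du + (-3*u) dv
  For the y component: f_2(F) = -13*u*v + 9*u + 12*v; d F_2 = (v) du + (u - 3) dv
Combining and collecting du, dv coefficients:
  coeff of du: 2*u*v^2 - 24*u*v + 18*u + 21*v^2 - 18*v + 9
  coeff of dv: 2*u^2*v - 9*u^2 + 60*u*v - 36*u - 36*v
F^* omega = (2*u*v^2 - 24*u*v + 18*u + 21*v^2 - 18*v + 9) du + (2*u^2*v - 9*u^2 + 60*u*v - 36*u - 36*v) dv.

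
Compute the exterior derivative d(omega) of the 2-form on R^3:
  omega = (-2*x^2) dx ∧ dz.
d(omega) = 0

For a 2-form omega = sum_{i<j} g_{ij} dx_i ∧ dx_j, the exterior derivative is
  d(omega) = sum_{i<j} d(g_{ij}) ∧ dx_i ∧ dx_j = sum_{i<j, k} (∂g_{ij}/∂x_k) dx_k ∧ dx_i ∧ dx_j.
Expand each term, using dx_k ∧ dx_i ∧ dx_j = sgn(permutation) dx_{(a)} ∧ dx_{(b)} ∧ dx_{(c)} with (a < b < c) sorted:

Collecting like 3-forms: d(omega) = 0.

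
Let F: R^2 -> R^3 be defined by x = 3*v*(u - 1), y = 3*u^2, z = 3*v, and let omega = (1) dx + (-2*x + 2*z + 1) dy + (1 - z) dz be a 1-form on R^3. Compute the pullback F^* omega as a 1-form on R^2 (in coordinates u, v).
F^* omega = (-36*u^2*v + 72*u*v + 6*u + 3*v) du + (3*u - 9*v) dv

Using F^*(f dg) = (f ∘ F) d(g ∘ F), substitute each coordinate x_i by F_i(u, v) in f_i, and replace dx_i by d F_i = (∂F_i/∂u) du + (∂F_i/∂v) dv.
  For the x component: f_1(F) = 1; d F_1 = (3*v) du + (3*u - 3) dv
  For the y component: f_2(F) = -6*u*v + 12*v + 1; d F_2 = (6*u) du + (0) dv
  For the z component: f_3(F) = 1 - 3*v; d F_3 = (0) du + (3) dv
Combining and collecting du, dv coefficients:
  coeff of du: -36*u^2*v + 72*u*v + 6*u + 3*v
  coeff of dv: 3*u - 9*v
F^* omega = (-36*u^2*v + 72*u*v + 6*u + 3*v) du + (3*u - 9*v) dv.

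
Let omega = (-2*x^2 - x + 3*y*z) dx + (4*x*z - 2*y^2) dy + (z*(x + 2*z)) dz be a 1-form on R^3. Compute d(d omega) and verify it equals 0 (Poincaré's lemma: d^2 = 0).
d(d omega) = 0

Step 1: d omega = sum_{i<j} (∂f_j/∂x_i - ∂f_i/∂x_j) dx_i ∧ dx_j:
  coeff of dx ∧ dy: z
  coeff of dx ∧ dz: -3*y + z
  coeff of dy ∧ dz: -4*x
Step 2: Apply d again to each 2-form coefficient. The only possible 3-form in R^3 is dx ∧ dy ∧ dz, with coefficient
  ∂(coeff of dy∧dz)/∂x - ∂(coeff of dx∧dz)/∂y + ∂(coeff of dx∧dy)/∂z
  = ∂/∂x (-4*x) - ∂/∂y (-3*y + z) + ∂/∂z (z).
Each of these terms simplifies to sums of mixed partials that cancel in pairs. The result is 0 (by equality of mixed partials for smooth functions — Schwarz / Clairaut).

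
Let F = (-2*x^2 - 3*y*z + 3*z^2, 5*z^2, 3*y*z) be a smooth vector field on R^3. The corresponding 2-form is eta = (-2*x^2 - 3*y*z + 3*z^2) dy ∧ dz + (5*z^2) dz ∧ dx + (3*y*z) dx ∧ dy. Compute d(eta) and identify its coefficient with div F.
d(eta) = (-4*x + 3*y) dx ∧ dy ∧ dz; div F = -4*x + 3*y

For a 2-form in R^3 of the form above, applying d gives a 3-form with coefficient ∂P/∂x + ∂Q/∂y + ∂R/∂z:
  ∂P/∂x = -4*x
  ∂Q/∂y = 0
  ∂R/∂z = 3*y
Sum = -4*x + 3*y, which is exactly div F.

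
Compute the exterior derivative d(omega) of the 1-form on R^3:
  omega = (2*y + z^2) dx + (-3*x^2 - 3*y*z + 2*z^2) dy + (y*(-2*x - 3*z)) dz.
d(omega) = (-6*x - 2) dx ∧ dy + (-2*y - 2*z) dx ∧ dz + (-2*x + 3*y - 7*z) dy ∧ dz

For a 1-form omega = sum_i f_i dx_i, the exterior derivative is
  d(omega) = sum_{i < j} (∂f_j/∂x_i - ∂f_i/∂x_j) dx_i ∧ dx_j.
  coefficient of dx ∧ dy: ∂f_2/∂x - ∂f_1/∂y = ∂(-3*x^2 - 3*y*z + 2*z^2)/∂x - ∂(2*y + z^2)/∂y = -6*x - 2
  coefficient of dx ∧ dz: ∂f_3/∂x - ∂f_1/∂z = ∂(y*(-2*x - 3*z))/∂x - ∂(2*y + z^2)/∂z = -2*y - 2*z
  coefficient of dy ∧ dz: ∂f_3/∂y - ∂f_2/∂z = ∂(y*(-2*x - 3*z))/∂y - ∂(-3*x^2 - 3*y*z + 2*z^2)/∂z = -2*x + 3*y - 7*z
Assembling: d(omega) = (-6*x - 2) dx ∧ dy + (-2*y - 2*z) dx ∧ dz + (-2*x + 3*y - 7*z) dy ∧ dz.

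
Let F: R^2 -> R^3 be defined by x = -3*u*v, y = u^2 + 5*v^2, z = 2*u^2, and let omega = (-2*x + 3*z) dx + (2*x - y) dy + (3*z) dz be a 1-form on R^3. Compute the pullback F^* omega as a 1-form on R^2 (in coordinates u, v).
F^* omega = (2*u*(11*u^2 - 15*u*v - 14*v^2)) du + (-18*u^3 - 28*u^2*v - 60*u*v^2 - 50*v^3) dv

Using F^*(f dg) = (f ∘ F) d(g ∘ F), substitute each coordinate x_i by F_i(u, v) in f_i, and replace dx_i by d F_i = (∂F_i/∂u) du + (∂F_i/∂v) dv.
  For the x component: f_1(F) = 6*u*(u + v); d F_1 = (-3*v) du + (-3*u) dv
  For the y component: f_2(F) = -u^2 - 6*u*v - 5*v^2; d F_2 = (2*u) du + (10*v) dv
  For the z component: f_3(F) = 6*u^2; d F_3 = (4*u) du + (0) dv
Combining and collecting du, dv coefficients:
  coeff of du: 2*u*(11*u^2 - 15*u*v - 14*v^2)
  coeff of dv: -18*u^3 - 28*u^2*v - 60*u*v^2 - 50*v^3
F^* omega = (2*u*(11*u^2 - 15*u*v - 14*v^2)) du + (-18*u^3 - 28*u^2*v - 60*u*v^2 - 50*v^3) dv.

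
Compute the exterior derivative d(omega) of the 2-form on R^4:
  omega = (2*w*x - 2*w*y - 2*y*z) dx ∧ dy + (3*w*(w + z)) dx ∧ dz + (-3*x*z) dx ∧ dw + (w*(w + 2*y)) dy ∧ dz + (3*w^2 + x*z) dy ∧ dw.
d(omega) = (-2*y) dx ∧ dy ∧ dz + (2*x - 2*y + z) dx ∧ dy ∧ dw + (6*w + 3*x + 3*z) dx ∧ dz ∧ dw + (2*w - x + 2*y) dy ∧ dz ∧ dw

For a 2-form omega = sum_{i<j} g_{ij} dx_i ∧ dx_j, the exterior derivative is
  d(omega) = sum_{i<j} d(g_{ij}) ∧ dx_i ∧ dx_j = sum_{i<j, k} (∂g_{ij}/∂x_k) dx_k ∧ dx_i ∧ dx_j.
Expand each term, using dx_k ∧ dx_i ∧ dx_j = sgn(permutation) dx_{(a)} ∧ dx_{(b)} ∧ dx_{(c)} with (a < b < c) sorted:
  d(2*w*x - 2*w*y - 2*y*z) includes (∂/∂z)(2*w*x - 2*w*y - 2*y*z) dz = (-2*y) dz, which multiplied by dx ∧ dy gives (-2*y) dx ∧ dy ∧ dz
  d(2*w*x - 2*w*y - 2*y*z) includes (∂/∂w)(2*w*x - 2*w*y - 2*y*z) dw = (2*x - 2*y) dw, which multiplied by dx ∧ dy gives (2*x - 2*y) dx ∧ dy ∧ dw
  d(3*w*(w + z)) includes (∂/∂w)(3*w*(w + z)) dw = (6*w + 3*z) dw, which multiplied by dx ∧ dz gives (6*w + 3*z) dx ∧ dz ∧ dw
  d(-3*x*z) includes (∂/∂z)(-3*x*z) dz = (-3*x) dz, which multiplied by dx ∧ dw gives (3*x) dx ∧ dz ∧ dw
  d(w*(w + 2*y)) includes (∂/∂w)(w*(w + 2*y)) dw = (2*w + 2*y) dw, which multiplied by dy ∧ dz gives (2*w + 2*y) dy ∧ dz ∧ dw
  d(3*w^2 + x*z) includes (∂/∂x)(3*w^2 + x*z) dx = (z) dx, which multiplied by dy ∧ dw gives (z) dx ∧ dy ∧ dw
  d(3*w^2 + x*z) includes (∂/∂z)(3*w^2 + x*z) dz = (x) dz, which multiplied by dy ∧ dw gives (-x) dy ∧ dz ∧ dw
Collecting like 3-forms: d(omega) = (-2*y) dx ∧ dy ∧ dz + (2*x - 2*y + z) dx ∧ dy ∧ dw + (6*w + 3*x + 3*z) dx ∧ dz ∧ dw + (2*w - x + 2*y) dy ∧ dz ∧ dw.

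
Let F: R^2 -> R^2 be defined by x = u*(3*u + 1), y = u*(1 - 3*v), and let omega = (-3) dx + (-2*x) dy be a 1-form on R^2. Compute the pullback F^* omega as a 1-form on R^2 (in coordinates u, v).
F^* omega = (18*u^2*v - 6*u^2 + 6*u*v - 20*u - 3) du + (u^2*(18*u + 6)) dv

Using F^*(f dg) = (f ∘ F) d(g ∘ F), substitute each coordinate x_i by F_i(u, v) in f_i, and replace dx_i by d F_i = (∂F_i/∂u) du + (∂F_i/∂v) dv.
  For the x component: f_1(F) = -3; d F_1 = (6*u + 1) du + (0) dv
  For the y component: f_2(F) = 2*u*(-3*u - 1); d F_2 = (1 - 3*v) du + (-3*u) dv
Combining and collecting du, dv coefficients:
  coeff of du: 18*u^2*v - 6*u^2 + 6*u*v - 20*u - 3
  coeff of dv: u^2*(18*u + 6)
F^* omega = (18*u^2*v - 6*u^2 + 6*u*v - 20*u - 3) du + (u^2*(18*u + 6)) dv.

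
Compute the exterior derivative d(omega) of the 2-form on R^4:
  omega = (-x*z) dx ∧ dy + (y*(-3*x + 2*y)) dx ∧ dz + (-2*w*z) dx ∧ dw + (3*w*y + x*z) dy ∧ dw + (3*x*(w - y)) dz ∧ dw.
d(omega) = (2*x - 4*y) dx ∧ dy ∧ dz + (5*w - 3*y) dx ∧ dz ∧ dw + (z) dx ∧ dy ∧ dw + (-4*x) dy ∧ dz ∧ dw

For a 2-form omega = sum_{i<j} g_{ij} dx_i ∧ dx_j, the exterior derivative is
  d(omega) = sum_{i<j} d(g_{ij}) ∧ dx_i ∧ dx_j = sum_{i<j, k} (∂g_{ij}/∂x_k) dx_k ∧ dx_i ∧ dx_j.
Expand each term, using dx_k ∧ dx_i ∧ dx_j = sgn(permutation) dx_{(a)} ∧ dx_{(b)} ∧ dx_{(c)} with (a < b < c) sorted:
  d(-x*z) includes (∂/∂z)(-x*z) dz = (-x) dz, which multiplied by dx ∧ dy gives (-x) dx ∧ dy ∧ dz
  d(y*(-3*x + 2*y)) includes (∂/∂y)(y*(-3*x + 2*y)) dy = (-3*x + 4*y) dy, which multiplied by dx ∧ dz gives (3*x - 4*y) dx ∧ dy ∧ dz
  d(-2*w*z) includes (∂/∂z)(-2*w*z) dz = (-2*w) dz, which multiplied by dx ∧ dw gives (2*w) dx ∧ dz ∧ dw
  d(3*w*y + x*z) includes (∂/∂x)(3*w*y + x*z) dx = (z) dx, which multiplied by dy ∧ dw gives (z) dx ∧ dy ∧ dw
  d(3*w*y + x*z) includes (∂/∂z)(3*w*y + x*z) dz = (x) dz, which multiplied by dy ∧ dw gives (-x) dy ∧ dz ∧ dw
  d(3*x*(w - y)) includes (∂/∂x)(3*x*(w - y)) dx = (3*w - 3*y) dx, which multiplied by dz ∧ dw gives (3*w - 3*y) dx ∧ dz ∧ dw
  d(3*x*(w - y)) includes (∂/∂y)(3*x*(w - y)) dy = (-3*x) dy, which multiplied by dz ∧ dw gives (-3*x) dy ∧ dz ∧ dw
Collecting like 3-forms: d(omega) = (2*x - 4*y) dx ∧ dy ∧ dz + (5*w - 3*y) dx ∧ dz ∧ dw + (z) dx ∧ dy ∧ dw + (-4*x) dy ∧ dz ∧ dw.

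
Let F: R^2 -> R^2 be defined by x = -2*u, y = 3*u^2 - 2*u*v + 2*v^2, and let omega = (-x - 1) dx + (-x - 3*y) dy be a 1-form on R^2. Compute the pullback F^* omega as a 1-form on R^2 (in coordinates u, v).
F^* omega = (-54*u^3 + 54*u^2*v + 12*u^2 - 48*u*v^2 - 4*u*v - 4*u + 12*v^3 + 2) du + (18*u^3 - 48*u^2*v - 4*u^2 + 36*u*v^2 + 8*u*v - 24*v^3) dv

Using F^*(f dg) = (f ∘ F) d(g ∘ F), substitute each coordinate x_i by F_i(u, v) in f_i, and replace dx_i by d F_i = (∂F_i/∂u) du + (∂F_i/∂v) dv.
  For the x component: f_1(F) = 2*u - 1; d F_1 = (-2) du + (0) dv
  For the y component: f_2(F) = -9*u^2 + 6*u*v + 2*u - 6*v^2; d F_2 = (6*u - 2*v) du + (-2*u + 4*v) dv
Combining and collecting du, dv coefficients:
  coeff of du: -54*u^3 + 54*u^2*v + 12*u^2 - 48*u*v^2 - 4*u*v - 4*u + 12*v^3 + 2
  coeff of dv: 18*u^3 - 48*u^2*v - 4*u^2 + 36*u*v^2 + 8*u*v - 24*v^3
F^* omega = (-54*u^3 + 54*u^2*v + 12*u^2 - 48*u*v^2 - 4*u*v - 4*u + 12*v^3 + 2) du + (18*u^3 - 48*u^2*v - 4*u^2 + 36*u*v^2 + 8*u*v - 24*v^3) dv.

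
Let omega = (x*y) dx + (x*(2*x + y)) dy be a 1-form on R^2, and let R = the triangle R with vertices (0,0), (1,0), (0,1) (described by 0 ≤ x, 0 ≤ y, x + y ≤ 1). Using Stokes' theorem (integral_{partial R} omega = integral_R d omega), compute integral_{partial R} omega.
integral_(partial R) omega = 2/3

Stokes: integral_partial_R omega = integral_R d omega with d omega = (∂Q/∂x - ∂P/∂y) dx ∧ dy.
  ∂Q/∂x = 4*x + y
  ∂P/∂y = x
  integrand = ∂Q/∂x - ∂P/∂y = 3*x + y.
Integrating over R: integral_0^1 integral_0^{1-x} (3*x + y) dy dx = 2/3.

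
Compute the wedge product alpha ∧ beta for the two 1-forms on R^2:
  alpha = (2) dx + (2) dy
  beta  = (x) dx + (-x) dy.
alpha ∧ beta = (-4*x) dx ∧ dy

Distribute the wedge, using dx_i ∧ dx_j = -dx_j ∧ dx_i and dx_i ∧ dx_i = 0. For each pair (i, j) with i < j, the coefficient of dx_i ∧ dx_j in alpha ∧ beta is (alpha_i * beta_j - alpha_j * beta_i). Collecting: alpha ∧ beta = (-4*x) dx ∧ dy.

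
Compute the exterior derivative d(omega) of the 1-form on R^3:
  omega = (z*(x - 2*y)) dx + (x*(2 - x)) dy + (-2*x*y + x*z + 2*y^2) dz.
d(omega) = (-2*x + 2*z + 2) dx ∧ dy + (-x + z) dx ∧ dz + (-2*x + 4*y) dy ∧ dz

For a 1-form omega = sum_i f_i dx_i, the exterior derivative is
  d(omega) = sum_{i < j} (∂f_j/∂x_i - ∂f_i/∂x_j) dx_i ∧ dx_j.
  coefficient of dx ∧ dy: ∂f_2/∂x - ∂f_1/∂y = ∂(x*(2 - x))/∂x - ∂(z*(x - 2*y))/∂y = -2*x + 2*z + 2
  coefficient of dx ∧ dz: ∂f_3/∂x - ∂f_1/∂z = ∂(-2*x*y + x*z + 2*y^2)/∂x - ∂(z*(x - 2*y))/∂z = -x + z
  coefficient of dy ∧ dz: ∂f_3/∂y - ∂f_2/∂z = ∂(-2*x*y + x*z + 2*y^2)/∂y - ∂(x*(2 - x))/∂z = -2*x + 4*y
Assembling: d(omega) = (-2*x + 2*z + 2) dx ∧ dy + (-x + z) dx ∧ dz + (-2*x + 4*y) dy ∧ dz.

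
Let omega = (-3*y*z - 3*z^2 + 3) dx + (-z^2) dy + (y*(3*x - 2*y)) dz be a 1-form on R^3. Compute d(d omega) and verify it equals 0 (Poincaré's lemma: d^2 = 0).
d(d omega) = 0

Step 1: d omega = sum_{i<j} (∂f_j/∂x_i - ∂f_i/∂x_j) dx_i ∧ dx_j:
  coeff of dx ∧ dy: 3*z
  coeff of dx ∧ dz: 6*y + 6*z
  coeff of dy ∧ dz: 3*x - 4*y + 2*z
Step 2: Apply d again to each 2-form coefficient. The only possible 3-form in R^3 is dx ∧ dy ∧ dz, with coefficient
  ∂(coeff of dy∧dz)/∂x - ∂(coeff of dx∧dz)/∂y + ∂(coeff of dx∧dy)/∂z
  = ∂/∂x (3*x - 4*y + 2*z) - ∂/∂y (6*y + 6*z) + ∂/∂z (3*z).
Each of these terms simplifies to sums of mixed partials that cancel in pairs. The result is 0 (by equality of mixed partials for smooth functions — Schwarz / Clairaut).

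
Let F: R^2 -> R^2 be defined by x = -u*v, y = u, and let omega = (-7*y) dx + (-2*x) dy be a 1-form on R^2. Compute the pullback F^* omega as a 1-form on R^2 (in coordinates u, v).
F^* omega = (9*u*v) du + (7*u^2) dv

Using F^*(f dg) = (f ∘ F) d(g ∘ F), substitute each coordinate x_i by F_i(u, v) in f_i, and replace dx_i by d F_i = (∂F_i/∂u) du + (∂F_i/∂v) dv.
  For the x component: f_1(F) = -7*u; d F_1 = (-v) du + (-u) dv
  For the y component: f_2(F) = 2*u*v; d F_2 = (1) du + (0) dv
Combining and collecting du, dv coefficients:
  coeff of du: 9*u*v
  coeff of dv: 7*u^2
F^* omega = (9*u*v) du + (7*u^2) dv.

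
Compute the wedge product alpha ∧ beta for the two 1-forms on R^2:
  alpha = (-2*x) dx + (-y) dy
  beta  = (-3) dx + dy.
alpha ∧ beta = (-2*x - 3*y) dx ∧ dy

Distribute the wedge, using dx_i ∧ dx_j = -dx_j ∧ dx_i and dx_i ∧ dx_i = 0. For each pair (i, j) with i < j, the coefficient of dx_i ∧ dx_j in alpha ∧ beta is (alpha_i * beta_j - alpha_j * beta_i). Collecting: alpha ∧ beta = (-2*x - 3*y) dx ∧ dy.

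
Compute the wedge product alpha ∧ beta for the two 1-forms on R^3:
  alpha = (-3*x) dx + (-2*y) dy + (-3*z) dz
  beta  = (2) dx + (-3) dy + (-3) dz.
alpha ∧ beta = (9*x + 4*y) dx ∧ dy + (9*x + 6*z) dx ∧ dz + (6*y - 9*z) dy ∧ dz

Distribute the wedge, using dx_i ∧ dx_j = -dx_j ∧ dx_i and dx_i ∧ dx_i = 0. For each pair (i, j) with i < j, the coefficient of dx_i ∧ dx_j in alpha ∧ beta is (alpha_i * beta_j - alpha_j * beta_i). Collecting: alpha ∧ beta = (9*x + 4*y) dx ∧ dy + (9*x + 6*z) dx ∧ dz + (6*y - 9*z) dy ∧ dz.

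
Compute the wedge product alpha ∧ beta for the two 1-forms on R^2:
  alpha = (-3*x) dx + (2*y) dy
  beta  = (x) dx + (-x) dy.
alpha ∧ beta = (x*(3*x - 2*y)) dx ∧ dy

Distribute the wedge, using dx_i ∧ dx_j = -dx_j ∧ dx_i and dx_i ∧ dx_i = 0. For each pair (i, j) with i < j, the coefficient of dx_i ∧ dx_j in alpha ∧ beta is (alpha_i * beta_j - alpha_j * beta_i). Collecting: alpha ∧ beta = (x*(3*x - 2*y)) dx ∧ dy.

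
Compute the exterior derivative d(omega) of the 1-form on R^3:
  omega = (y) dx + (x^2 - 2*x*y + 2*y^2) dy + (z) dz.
d(omega) = (2*x - 2*y - 1) dx ∧ dy

For a 1-form omega = sum_i f_i dx_i, the exterior derivative is
  d(omega) = sum_{i < j} (∂f_j/∂x_i - ∂f_i/∂x_j) dx_i ∧ dx_j.
  coefficient of dx ∧ dy: ∂f_2/∂x - ∂f_1/∂y = ∂(x^2 - 2*x*y + 2*y^2)/∂x - ∂(y)/∂y = 2*x - 2*y - 1
Assembling: d(omega) = (2*x - 2*y - 1) dx ∧ dy.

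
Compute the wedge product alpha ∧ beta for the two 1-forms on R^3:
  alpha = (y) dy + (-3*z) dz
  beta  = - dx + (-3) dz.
alpha ∧ beta = (y) dx ∧ dy + (-3*y) dy ∧ dz + (-3*z) dx ∧ dz

Distribute the wedge, using dx_i ∧ dx_j = -dx_j ∧ dx_i and dx_i ∧ dx_i = 0. For each pair (i, j) with i < j, the coefficient of dx_i ∧ dx_j in alpha ∧ beta is (alpha_i * beta_j - alpha_j * beta_i). Collecting: alpha ∧ beta = (y) dx ∧ dy + (-3*y) dy ∧ dz + (-3*z) dx ∧ dz.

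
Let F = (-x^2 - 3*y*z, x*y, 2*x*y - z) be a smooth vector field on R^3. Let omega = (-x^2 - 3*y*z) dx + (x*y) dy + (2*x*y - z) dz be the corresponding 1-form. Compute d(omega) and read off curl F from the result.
d(omega) = (2*x) dy ∧ dz + (-5*y) dz ∧ dx + (y + 3*z) dx ∧ dy; curl F = (2*x, -5*y, y + 3*z)

d omega = sum_{i<j} (∂f_j/∂x_i - ∂f_i/∂x_j) dx_i ∧ dx_j. Under the identification (dy ∧ dz, dz ∧ dx, dx ∧ dy) ↔ (e_x, e_y, e_z), the coefficients are exactly the components of curl F. Compute:
  ∂R/∂y - ∂Q/∂z = (2*x) - (0) = 2*x
  ∂P/∂z - ∂R/∂x = (-3*y) - (2*y) = -5*y
  ∂Q/∂x - ∂P/∂y = (y) - (-3*z) = y + 3*z.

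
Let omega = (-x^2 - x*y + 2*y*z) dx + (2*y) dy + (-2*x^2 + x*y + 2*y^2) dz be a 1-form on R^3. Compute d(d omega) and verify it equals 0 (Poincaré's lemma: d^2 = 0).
d(d omega) = 0

Step 1: d omega = sum_{i<j} (∂f_j/∂x_i - ∂f_i/∂x_j) dx_i ∧ dx_j:
  coeff of dx ∧ dy: x - 2*z
  coeff of dx ∧ dz: -4*x - y
  coeff of dy ∧ dz: x + 4*y
Step 2: Apply d again to each 2-form coefficient. The only possible 3-form in R^3 is dx ∧ dy ∧ dz, with coefficient
  ∂(coeff of dy∧dz)/∂x - ∂(coeff of dx∧dz)/∂y + ∂(coeff of dx∧dy)/∂z
  = ∂/∂x (x + 4*y) - ∂/∂y (-4*x - y) + ∂/∂z (x - 2*z).
Each of these terms simplifies to sums of mixed partials that cancel in pairs. The result is 0 (by equality of mixed partials for smooth functions — Schwarz / Clairaut).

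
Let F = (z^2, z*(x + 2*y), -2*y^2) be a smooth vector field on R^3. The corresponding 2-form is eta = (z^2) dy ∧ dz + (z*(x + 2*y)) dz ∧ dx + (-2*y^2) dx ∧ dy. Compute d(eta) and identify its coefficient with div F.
d(eta) = (2*z) dx ∧ dy ∧ dz; div F = 2*z

For a 2-form in R^3 of the form above, applying d gives a 3-form with coefficient ∂P/∂x + ∂Q/∂y + ∂R/∂z:
  ∂P/∂x = 0
  ∂Q/∂y = 2*z
  ∂R/∂z = 0
Sum = 2*z, which is exactly div F.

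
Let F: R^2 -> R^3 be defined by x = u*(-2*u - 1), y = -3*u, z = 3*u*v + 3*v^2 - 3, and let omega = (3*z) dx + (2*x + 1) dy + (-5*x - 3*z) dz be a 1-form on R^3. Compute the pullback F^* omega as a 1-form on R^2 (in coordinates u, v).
F^* omega = (-6*u^2*v + 12*u^2 - 63*u*v^2 + 6*u*v + 42*u - 27*v^3 - 9*v^2 + 27*v + 6) du + (30*u^3 + 33*u^2*v + 15*u^2 - 81*u*v^2 + 30*u*v + 27*u - 54*v^3 + 54*v) dv

Using F^*(f dg) = (f ∘ F) d(g ∘ F), substitute each coordinate x_i by F_i(u, v) in f_i, and replace dx_i by d F_i = (∂F_i/∂u) du + (∂F_i/∂v) dv.
  For the x component: f_1(F) = 9*u*v + 9*v^2 - 9; d F_1 = (-4*u - 1) du + (0) dv
  For the y component: f_2(F) = -4*u^2 - 2*u + 1; d F_2 = (-3) du + (0) dv
  For the z component: f_3(F) = 10*u^2 - 9*u*v + 5*u - 9*v^2 + 9; d F_3 = (3*v) du + (3*u + 6*v) dv
Combining and collecting du, dv coefficients:
  coeff of du: -6*u^2*v + 12*u^2 - 63*u*v^2 + 6*u*v + 42*u - 27*v^3 - 9*v^2 + 27*v + 6
  coeff of dv: 30*u^3 + 33*u^2*v + 15*u^2 - 81*u*v^2 + 30*u*v + 27*u - 54*v^3 + 54*v
F^* omega = (-6*u^2*v + 12*u^2 - 63*u*v^2 + 6*u*v + 42*u - 27*v^3 - 9*v^2 + 27*v + 6) du + (30*u^3 + 33*u^2*v + 15*u^2 - 81*u*v^2 + 30*u*v + 27*u - 54*v^3 + 54*v) dv.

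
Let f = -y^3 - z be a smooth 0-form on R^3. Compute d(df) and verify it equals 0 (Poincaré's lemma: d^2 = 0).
d(df) = 0

Step 1: df = sum_i (∂f/∂x_i) dx_i = (0) dx + (-3*y^2) dy + (-1) dz.
Step 2: Apply d again. Using the 1-form formula, the coefficient of dx ∧ dy in d(df) is ∂^2 f/∂x ∂y - ∂^2 f/∂y ∂x = (0) - (0) = 0 (equality of mixed partials for smooth f).
Similarly for dx ∧ dz and dy ∧ dz — all coefficients vanish. So d(df) = 0.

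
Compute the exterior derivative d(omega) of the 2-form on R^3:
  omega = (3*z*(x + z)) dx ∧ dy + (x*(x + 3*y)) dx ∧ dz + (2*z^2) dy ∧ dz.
d(omega) = (6*z) dx ∧ dy ∧ dz

For a 2-form omega = sum_{i<j} g_{ij} dx_i ∧ dx_j, the exterior derivative is
  d(omega) = sum_{i<j} d(g_{ij}) ∧ dx_i ∧ dx_j = sum_{i<j, k} (∂g_{ij}/∂x_k) dx_k ∧ dx_i ∧ dx_j.
Expand each term, using dx_k ∧ dx_i ∧ dx_j = sgn(permutation) dx_{(a)} ∧ dx_{(b)} ∧ dx_{(c)} with (a < b < c) sorted:
  d(3*z*(x + z)) includes (∂/∂z)(3*z*(x + z)) dz = (3*x + 6*z) dz, which multiplied by dx ∧ dy gives (3*x + 6*z) dx ∧ dy ∧ dz
  d(x*(x + 3*y)) includes (∂/∂y)(x*(x + 3*y)) dy = (3*x) dy, which multiplied by dx ∧ dz gives (-3*x) dx ∧ dy ∧ dz
Collecting like 3-forms: d(omega) = (6*z) dx ∧ dy ∧ dz.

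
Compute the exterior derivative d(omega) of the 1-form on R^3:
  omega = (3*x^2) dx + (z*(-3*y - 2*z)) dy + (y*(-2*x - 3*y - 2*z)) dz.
d(omega) = (-2*y) dx ∧ dz + (-2*x - 3*y + 2*z) dy ∧ dz

For a 1-form omega = sum_i f_i dx_i, the exterior derivative is
  d(omega) = sum_{i < j} (∂f_j/∂x_i - ∂f_i/∂x_j) dx_i ∧ dx_j.
  coefficient of dx ∧ dz: ∂f_3/∂x - ∂f_1/∂z = ∂(y*(-2*x - 3*y - 2*z))/∂x - ∂(3*x^2)/∂z = -2*y
  coefficient of dy ∧ dz: ∂f_3/∂y - ∂f_2/∂z = ∂(y*(-2*x - 3*y - 2*z))/∂y - ∂(z*(-3*y - 2*z))/∂z = -2*x - 3*y + 2*z
Assembling: d(omega) = (-2*y) dx ∧ dz + (-2*x - 3*y + 2*z) dy ∧ dz.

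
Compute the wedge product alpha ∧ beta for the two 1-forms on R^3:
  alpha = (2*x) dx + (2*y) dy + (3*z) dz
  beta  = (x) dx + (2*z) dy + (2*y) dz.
alpha ∧ beta = (2*x*(-y + 2*z)) dx ∧ dy + (x*(4*y - 3*z)) dx ∧ dz + (4*y^2 - 6*z^2) dy ∧ dz

Distribute the wedge, using dx_i ∧ dx_j = -dx_j ∧ dx_i and dx_i ∧ dx_i = 0. For each pair (i, j) with i < j, the coefficient of dx_i ∧ dx_j in alpha ∧ beta is (alpha_i * beta_j - alpha_j * beta_i). Collecting: alpha ∧ beta = (2*x*(-y + 2*z)) dx ∧ dy + (x*(4*y - 3*z)) dx ∧ dz + (4*y^2 - 6*z^2) dy ∧ dz.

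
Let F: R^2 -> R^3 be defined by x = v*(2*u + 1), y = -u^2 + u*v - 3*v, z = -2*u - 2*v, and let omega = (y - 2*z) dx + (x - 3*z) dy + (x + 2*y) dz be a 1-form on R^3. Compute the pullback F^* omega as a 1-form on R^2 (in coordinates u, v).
F^* omega = (-6*u^2*v - 8*u^2 + 4*u*v^2 - 8*u*v + 9*v^2 + 10*v) du + (-2*u^3 + 4*u^2*v + 17*u^2 - 4*u*v - 14*u - 10*v) dv

Using F^*(f dg) = (f ∘ F) d(g ∘ F), substitute each coordinate x_i by F_i(u, v) in f_i, and replace dx_i by d F_i = (∂F_i/∂u) du + (∂F_i/∂v) dv.
  For the x component: f_1(F) = -u^2 + u*v + 4*u + v; d F_1 = (2*v) du + (2*u + 1) dv
  For the y component: f_2(F) = 2*u*v + 6*u + 7*v; d F_2 = (-2*u + v) du + (u - 3) dv
  For the z component: f_3(F) = -2*u^2 + 4*u*v - 5*v; d F_3 = (-2) du + (-2) dv
Combining and collecting du, dv coefficients:
  coeff of du: -6*u^2*v - 8*u^2 + 4*u*v^2 - 8*u*v + 9*v^2 + 10*v
  coeff of dv: -2*u^3 + 4*u^2*v + 17*u^2 - 4*u*v - 14*u - 10*v
F^* omega = (-6*u^2*v - 8*u^2 + 4*u*v^2 - 8*u*v + 9*v^2 + 10*v) du + (-2*u^3 + 4*u^2*v + 17*u^2 - 4*u*v - 14*u - 10*v) dv.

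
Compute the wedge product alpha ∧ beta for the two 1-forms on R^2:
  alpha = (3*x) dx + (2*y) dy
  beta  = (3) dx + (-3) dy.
alpha ∧ beta = (-9*x - 6*y) dx ∧ dy

Distribute the wedge, using dx_i ∧ dx_j = -dx_j ∧ dx_i and dx_i ∧ dx_i = 0. For each pair (i, j) with i < j, the coefficient of dx_i ∧ dx_j in alpha ∧ beta is (alpha_i * beta_j - alpha_j * beta_i). Collecting: alpha ∧ beta = (-9*x - 6*y) dx ∧ dy.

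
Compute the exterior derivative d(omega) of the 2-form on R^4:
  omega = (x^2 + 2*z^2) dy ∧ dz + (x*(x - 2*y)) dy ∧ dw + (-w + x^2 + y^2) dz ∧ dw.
d(omega) = (2*x) dx ∧ dy ∧ dz + (2*x - 2*y) dx ∧ dy ∧ dw + (2*x) dx ∧ dz ∧ dw + (2*y) dy ∧ dz ∧ dw

For a 2-form omega = sum_{i<j} g_{ij} dx_i ∧ dx_j, the exterior derivative is
  d(omega) = sum_{i<j} d(g_{ij}) ∧ dx_i ∧ dx_j = sum_{i<j, k} (∂g_{ij}/∂x_k) dx_k ∧ dx_i ∧ dx_j.
Expand each term, using dx_k ∧ dx_i ∧ dx_j = sgn(permutation) dx_{(a)} ∧ dx_{(b)} ∧ dx_{(c)} with (a < b < c) sorted:
  d(x^2 + 2*z^2) includes (∂/∂x)(x^2 + 2*z^2) dx = (2*x) dx, which multiplied by dy ∧ dz gives (2*x) dx ∧ dy ∧ dz
  d(x*(x - 2*y)) includes (∂/∂x)(x*(x - 2*y)) dx = (2*x - 2*y) dx, which multiplied by dy ∧ dw gives (2*x - 2*y) dx ∧ dy ∧ dw
  d(-w + x^2 + y^2) includes (∂/∂x)(-w + x^2 + y^2) dx = (2*x) dx, which multiplied by dz ∧ dw gives (2*x) dx ∧ dz ∧ dw
  d(-w + x^2 + y^2) includes (∂/∂y)(-w + x^2 + y^2) dy = (2*y) dy, which multiplied by dz ∧ dw gives (2*y) dy ∧ dz ∧ dw
Collecting like 3-forms: d(omega) = (2*x) dx ∧ dy ∧ dz + (2*x - 2*y) dx ∧ dy ∧ dw + (2*x) dx ∧ dz ∧ dw + (2*y) dy ∧ dz ∧ dw.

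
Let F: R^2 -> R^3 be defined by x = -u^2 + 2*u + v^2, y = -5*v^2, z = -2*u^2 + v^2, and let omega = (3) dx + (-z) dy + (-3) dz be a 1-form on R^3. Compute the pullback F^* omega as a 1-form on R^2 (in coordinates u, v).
F^* omega = (6*u + 6) du + (10*v*(-2*u^2 + v^2)) dv

Using F^*(f dg) = (f ∘ F) d(g ∘ F), substitute each coordinate x_i by F_i(u, v) in f_i, and replace dx_i by d F_i = (∂F_i/∂u) du + (∂F_i/∂v) dv.
  For the x component: f_1(F) = 3; d F_1 = (2 - 2*u) du + (2*v) dv
  For the y component: f_2(F) = 2*u^2 - v^2; d F_2 = (0) du + (-10*v) dv
  For the z component: f_3(F) = -3; d F_3 = (-4*u) du + (2*v) dv
Combining and collecting du, dv coefficients:
  coeff of du: 6*u + 6
  coeff of dv: 10*v*(-2*u^2 + v^2)
F^* omega = (6*u + 6) du + (10*v*(-2*u^2 + v^2)) dv.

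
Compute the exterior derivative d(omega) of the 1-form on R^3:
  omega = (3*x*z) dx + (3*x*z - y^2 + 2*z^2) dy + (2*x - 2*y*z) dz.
d(omega) = (3*z) dx ∧ dy + (2 - 3*x) dx ∧ dz + (-3*x - 6*z) dy ∧ dz

For a 1-form omega = sum_i f_i dx_i, the exterior derivative is
  d(omega) = sum_{i < j} (∂f_j/∂x_i - ∂f_i/∂x_j) dx_i ∧ dx_j.
  coefficient of dx ∧ dy: ∂f_2/∂x - ∂f_1/∂y = ∂(3*x*z - y^2 + 2*z^2)/∂x - ∂(3*x*z)/∂y = 3*z
  coefficient of dx ∧ dz: ∂f_3/∂x - ∂f_1/∂z = ∂(2*x - 2*y*z)/∂x - ∂(3*x*z)/∂z = 2 - 3*x
  coefficient of dy ∧ dz: ∂f_3/∂y - ∂f_2/∂z = ∂(2*x - 2*y*z)/∂y - ∂(3*x*z - y^2 + 2*z^2)/∂z = -3*x - 6*z
Assembling: d(omega) = (3*z) dx ∧ dy + (2 - 3*x) dx ∧ dz + (-3*x - 6*z) dy ∧ dz.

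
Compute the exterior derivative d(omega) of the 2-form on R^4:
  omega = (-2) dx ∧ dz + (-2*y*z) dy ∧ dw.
d(omega) = (2*y) dy ∧ dz ∧ dw

For a 2-form omega = sum_{i<j} g_{ij} dx_i ∧ dx_j, the exterior derivative is
  d(omega) = sum_{i<j} d(g_{ij}) ∧ dx_i ∧ dx_j = sum_{i<j, k} (∂g_{ij}/∂x_k) dx_k ∧ dx_i ∧ dx_j.
Expand each term, using dx_k ∧ dx_i ∧ dx_j = sgn(permutation) dx_{(a)} ∧ dx_{(b)} ∧ dx_{(c)} with (a < b < c) sorted:
  d(-2*y*z) includes (∂/∂z)(-2*y*z) dz = (-2*y) dz, which multiplied by dy ∧ dw gives (2*y) dy ∧ dz ∧ dw
Collecting like 3-forms: d(omega) = (2*y) dy ∧ dz ∧ dw.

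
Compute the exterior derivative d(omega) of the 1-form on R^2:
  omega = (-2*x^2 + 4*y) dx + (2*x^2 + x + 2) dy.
d(omega) = (4*x - 3) dx ∧ dy

For a 1-form omega = sum_i f_i dx_i, the exterior derivative is
  d(omega) = sum_{i < j} (∂f_j/∂x_i - ∂f_i/∂x_j) dx_i ∧ dx_j.
  coefficient of dx ∧ dy: ∂f_2/∂x - ∂f_1/∂y = ∂(2*x^2 + x + 2)/∂x - ∂(-2*x^2 + 4*y)/∂y = 4*x - 3
Assembling: d(omega) = (4*x - 3) dx ∧ dy.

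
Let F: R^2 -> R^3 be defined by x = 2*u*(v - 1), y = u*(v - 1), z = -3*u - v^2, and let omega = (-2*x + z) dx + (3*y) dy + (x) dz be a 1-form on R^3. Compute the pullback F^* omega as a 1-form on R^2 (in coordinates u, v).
F^* omega = (-5*u*v^2 - 2*u*v + 7*u - 2*v^3 + 2*v^2) du + (u*(-5*u*v - u - 6*v^2 + 4*v)) dv

Using F^*(f dg) = (f ∘ F) d(g ∘ F), substitute each coordinate x_i by F_i(u, v) in f_i, and replace dx_i by d F_i = (∂F_i/∂u) du + (∂F_i/∂v) dv.
  For the x component: f_1(F) = -4*u*v + u - v^2; d F_1 = (2*v - 2) du + (2*u) dv
  For the y component: f_2(F) = 3*u*(v - 1); d F_2 = (v - 1) du + (u) dv
  For the z component: f_3(F) = 2*u*(v - 1); d F_3 = (-3) du + (-2*v) dv
Combining and collecting du, dv coefficients:
  coeff of du: -5*u*v^2 - 2*u*v + 7*u - 2*v^3 + 2*v^2
  coeff of dv: u*(-5*u*v - u - 6*v^2 + 4*v)
F^* omega = (-5*u*v^2 - 2*u*v + 7*u - 2*v^3 + 2*v^2) du + (u*(-5*u*v - u - 6*v^2 + 4*v)) dv.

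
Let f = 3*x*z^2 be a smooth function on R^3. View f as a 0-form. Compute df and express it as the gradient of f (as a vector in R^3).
df = (3*z^2) dx + (0) dy + (6*x*z) dz; grad f = (3*z^2, 0, 6*x*z)

For a 0-form f, d f = (∂f/∂x) dx + (∂f/∂y) dy + (∂f/∂z) dz. The components of the vector representation are exactly the entries of grad f in Cartesian coordinates:
  ∂f/∂x = 3*z^2
  ∂f/∂y = 0
  ∂f/∂z = 6*x*z.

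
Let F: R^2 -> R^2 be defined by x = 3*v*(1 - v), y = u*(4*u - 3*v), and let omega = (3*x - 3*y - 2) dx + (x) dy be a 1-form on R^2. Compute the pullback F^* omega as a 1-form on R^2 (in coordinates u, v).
F^* omega = (3*v*(-8*u*v + 8*u + 3*v^2 - 3*v)) du + (72*u^2*v - 36*u^2 - 45*u*v^2 + 18*u*v + 54*v^3 - 81*v^2 + 39*v - 6) dv

Using F^*(f dg) = (f ∘ F) d(g ∘ F), substitute each coordinate x_i by F_i(u, v) in f_i, and replace dx_i by d F_i = (∂F_i/∂u) du + (∂F_i/∂v) dv.
  For the x component: f_1(F) = -12*u^2 + 9*u*v - 9*v^2 + 9*v - 2; d F_1 = (0) du + (3 - 6*v) dv
  For the y component: f_2(F) = 3*v*(1 - v); d F_2 = (8*u - 3*v) du + (-3*u) dv
Combining and collecting du, dv coefficients:
  coeff of du: 3*v*(-8*u*v + 8*u + 3*v^2 - 3*v)
  coeff of dv: 72*u^2*v - 36*u^2 - 45*u*v^2 + 18*u*v + 54*v^3 - 81*v^2 + 39*v - 6
F^* omega = (3*v*(-8*u*v + 8*u + 3*v^2 - 3*v)) du + (72*u^2*v - 36*u^2 - 45*u*v^2 + 18*u*v + 54*v^3 - 81*v^2 + 39*v - 6) dv.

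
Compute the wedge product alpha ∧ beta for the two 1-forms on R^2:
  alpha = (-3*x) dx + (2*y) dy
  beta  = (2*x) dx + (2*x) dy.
alpha ∧ beta = (-2*x*(3*x + 2*y)) dx ∧ dy

Distribute the wedge, using dx_i ∧ dx_j = -dx_j ∧ dx_i and dx_i ∧ dx_i = 0. For each pair (i, j) with i < j, the coefficient of dx_i ∧ dx_j in alpha ∧ beta is (alpha_i * beta_j - alpha_j * beta_i). Collecting: alpha ∧ beta = (-2*x*(3*x + 2*y)) dx ∧ dy.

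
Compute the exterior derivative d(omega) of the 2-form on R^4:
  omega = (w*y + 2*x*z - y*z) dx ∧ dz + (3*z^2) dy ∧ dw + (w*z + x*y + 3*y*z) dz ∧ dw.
d(omega) = (-w + z) dx ∧ dy ∧ dz + (2*y) dx ∧ dz ∧ dw + (x - 3*z) dy ∧ dz ∧ dw

For a 2-form omega = sum_{i<j} g_{ij} dx_i ∧ dx_j, the exterior derivative is
  d(omega) = sum_{i<j} d(g_{ij}) ∧ dx_i ∧ dx_j = sum_{i<j, k} (∂g_{ij}/∂x_k) dx_k ∧ dx_i ∧ dx_j.
Expand each term, using dx_k ∧ dx_i ∧ dx_j = sgn(permutation) dx_{(a)} ∧ dx_{(b)} ∧ dx_{(c)} with (a < b < c) sorted:
  d(w*y + 2*x*z - y*z) includes (∂/∂y)(w*y + 2*x*z - y*z) dy = (w - z) dy, which multiplied by dx ∧ dz gives (-w + z) dx ∧ dy ∧ dz
  d(w*y + 2*x*z - y*z) includes (∂/∂w)(w*y + 2*x*z - y*z) dw = (y) dw, which multiplied by dx ∧ dz gives (y) dx ∧ dz ∧ dw
  d(3*z^2) includes (∂/∂z)(3*z^2) dz = (6*z) dz, which multiplied by dy ∧ dw gives (-6*z) dy ∧ dz ∧ dw
  d(w*z + x*y + 3*y*z) includes (∂/∂x)(w*z + x*y + 3*y*z) dx = (y) dx, which multiplied by dz ∧ dw gives (y) dx ∧ dz ∧ dw
  d(w*z + x*y + 3*y*z) includes (∂/∂y)(w*z + x*y + 3*y*z) dy = (x + 3*z) dy, which multiplied by dz ∧ dw gives (x + 3*z) dy ∧ dz ∧ dw
Collecting like 3-forms: d(omega) = (-w + z) dx ∧ dy ∧ dz + (2*y) dx ∧ dz ∧ dw + (x - 3*z) dy ∧ dz ∧ dw.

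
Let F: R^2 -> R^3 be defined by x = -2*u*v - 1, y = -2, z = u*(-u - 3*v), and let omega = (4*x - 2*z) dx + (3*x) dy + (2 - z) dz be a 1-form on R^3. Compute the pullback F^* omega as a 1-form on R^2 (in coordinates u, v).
F^* omega = (-2*u^3 - 13*u^2*v - 5*u*v^2 - 4*u + 2*v) du + (u*(-7*u^2 - 5*u*v + 2)) dv

Using F^*(f dg) = (f ∘ F) d(g ∘ F), substitute each coordinate x_i by F_i(u, v) in f_i, and replace dx_i by d F_i = (∂F_i/∂u) du + (∂F_i/∂v) dv.
  For the x component: f_1(F) = 2*u^2 - 2*u*v - 4; d F_1 = (-2*v) du + (-2*u) dv
  For the y component: f_2(F) = -6*u*v - 3; d F_2 = (0) du + (0) dv
  For the z component: f_3(F) = u^2 + 3*u*v + 2; d F_3 = (-2*u - 3*v) du + (-3*u) dv
Combining and collecting du, dv coefficients:
  coeff of du: -2*u^3 - 13*u^2*v - 5*u*v^2 - 4*u + 2*v
  coeff of dv: u*(-7*u^2 - 5*u*v + 2)
F^* omega = (-2*u^3 - 13*u^2*v - 5*u*v^2 - 4*u + 2*v) du + (u*(-7*u^2 - 5*u*v + 2)) dv.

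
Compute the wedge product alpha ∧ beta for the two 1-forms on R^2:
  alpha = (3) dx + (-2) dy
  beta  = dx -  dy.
alpha ∧ beta = (-1) dx ∧ dy

Distribute the wedge, using dx_i ∧ dx_j = -dx_j ∧ dx_i and dx_i ∧ dx_i = 0. For each pair (i, j) with i < j, the coefficient of dx_i ∧ dx_j in alpha ∧ beta is (alpha_i * beta_j - alpha_j * beta_i). Collecting: alpha ∧ beta = (-1) dx ∧ dy.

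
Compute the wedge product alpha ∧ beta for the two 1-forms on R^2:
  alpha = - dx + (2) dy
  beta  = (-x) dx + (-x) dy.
alpha ∧ beta = (3*x) dx ∧ dy

Distribute the wedge, using dx_i ∧ dx_j = -dx_j ∧ dx_i and dx_i ∧ dx_i = 0. For each pair (i, j) with i < j, the coefficient of dx_i ∧ dx_j in alpha ∧ beta is (alpha_i * beta_j - alpha_j * beta_i). Collecting: alpha ∧ beta = (3*x) dx ∧ dy.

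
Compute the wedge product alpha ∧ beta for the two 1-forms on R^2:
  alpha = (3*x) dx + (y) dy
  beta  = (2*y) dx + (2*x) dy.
alpha ∧ beta = (6*x^2 - 2*y^2) dx ∧ dy

Distribute the wedge, using dx_i ∧ dx_j = -dx_j ∧ dx_i and dx_i ∧ dx_i = 0. For each pair (i, j) with i < j, the coefficient of dx_i ∧ dx_j in alpha ∧ beta is (alpha_i * beta_j - alpha_j * beta_i). Collecting: alpha ∧ beta = (6*x^2 - 2*y^2) dx ∧ dy.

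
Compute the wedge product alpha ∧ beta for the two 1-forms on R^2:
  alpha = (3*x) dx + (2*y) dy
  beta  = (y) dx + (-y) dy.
alpha ∧ beta = (-y*(3*x + 2*y)) dx ∧ dy

Distribute the wedge, using dx_i ∧ dx_j = -dx_j ∧ dx_i and dx_i ∧ dx_i = 0. For each pair (i, j) with i < j, the coefficient of dx_i ∧ dx_j in alpha ∧ beta is (alpha_i * beta_j - alpha_j * beta_i). Collecting: alpha ∧ beta = (-y*(3*x + 2*y)) dx ∧ dy.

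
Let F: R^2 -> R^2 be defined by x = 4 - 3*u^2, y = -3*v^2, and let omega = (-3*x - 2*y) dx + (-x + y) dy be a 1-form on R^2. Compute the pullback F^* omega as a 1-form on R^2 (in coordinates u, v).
F^* omega = (18*u*(-3*u^2 - 2*v^2 + 4)) du + (6*v*(-3*u^2 + 3*v^2 + 4)) dv

Using F^*(f dg) = (f ∘ F) d(g ∘ F), substitute each coordinate x_i by F_i(u, v) in f_i, and replace dx_i by d F_i = (∂F_i/∂u) du + (∂F_i/∂v) dv.
  For the x component: f_1(F) = 9*u^2 + 6*v^2 - 12; d F_1 = (-6*u) du + (0) dv
  For the y component: f_2(F) = 3*u^2 - 3*v^2 - 4; d F_2 = (0) du + (-6*v) dv
Combining and collecting du, dv coefficients:
  coeff of du: 18*u*(-3*u^2 - 2*v^2 + 4)
  coeff of dv: 6*v*(-3*u^2 + 3*v^2 + 4)
F^* omega = (18*u*(-3*u^2 - 2*v^2 + 4)) du + (6*v*(-3*u^2 + 3*v^2 + 4)) dv.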